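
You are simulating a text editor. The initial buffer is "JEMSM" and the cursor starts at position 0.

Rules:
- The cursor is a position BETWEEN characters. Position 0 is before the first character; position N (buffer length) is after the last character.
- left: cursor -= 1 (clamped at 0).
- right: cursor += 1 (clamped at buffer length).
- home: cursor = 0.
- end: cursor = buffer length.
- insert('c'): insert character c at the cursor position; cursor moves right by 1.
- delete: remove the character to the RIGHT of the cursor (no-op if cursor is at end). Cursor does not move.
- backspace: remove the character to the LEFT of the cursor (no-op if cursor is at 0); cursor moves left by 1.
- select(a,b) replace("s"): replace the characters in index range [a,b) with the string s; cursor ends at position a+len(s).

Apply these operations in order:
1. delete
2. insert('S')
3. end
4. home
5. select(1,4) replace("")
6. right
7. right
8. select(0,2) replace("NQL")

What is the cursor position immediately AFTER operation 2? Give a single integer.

After op 1 (delete): buf='EMSM' cursor=0
After op 2 (insert('S')): buf='SEMSM' cursor=1

Answer: 1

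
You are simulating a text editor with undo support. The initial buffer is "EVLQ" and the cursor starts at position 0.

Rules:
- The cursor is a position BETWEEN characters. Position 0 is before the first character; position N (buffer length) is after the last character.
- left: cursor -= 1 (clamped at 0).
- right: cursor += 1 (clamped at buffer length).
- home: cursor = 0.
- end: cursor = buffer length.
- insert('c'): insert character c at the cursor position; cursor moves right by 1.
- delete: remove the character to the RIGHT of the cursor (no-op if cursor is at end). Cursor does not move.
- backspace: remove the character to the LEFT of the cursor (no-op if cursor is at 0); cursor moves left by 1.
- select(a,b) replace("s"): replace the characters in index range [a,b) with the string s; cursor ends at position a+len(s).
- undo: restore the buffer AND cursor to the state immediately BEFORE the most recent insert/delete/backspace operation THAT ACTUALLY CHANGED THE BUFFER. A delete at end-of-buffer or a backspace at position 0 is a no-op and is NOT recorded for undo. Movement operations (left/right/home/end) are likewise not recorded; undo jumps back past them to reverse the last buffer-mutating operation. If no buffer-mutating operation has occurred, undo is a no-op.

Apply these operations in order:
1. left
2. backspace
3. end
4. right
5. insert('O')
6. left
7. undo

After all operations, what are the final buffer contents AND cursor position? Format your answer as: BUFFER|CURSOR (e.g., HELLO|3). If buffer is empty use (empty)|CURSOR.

After op 1 (left): buf='EVLQ' cursor=0
After op 2 (backspace): buf='EVLQ' cursor=0
After op 3 (end): buf='EVLQ' cursor=4
After op 4 (right): buf='EVLQ' cursor=4
After op 5 (insert('O')): buf='EVLQO' cursor=5
After op 6 (left): buf='EVLQO' cursor=4
After op 7 (undo): buf='EVLQ' cursor=4

Answer: EVLQ|4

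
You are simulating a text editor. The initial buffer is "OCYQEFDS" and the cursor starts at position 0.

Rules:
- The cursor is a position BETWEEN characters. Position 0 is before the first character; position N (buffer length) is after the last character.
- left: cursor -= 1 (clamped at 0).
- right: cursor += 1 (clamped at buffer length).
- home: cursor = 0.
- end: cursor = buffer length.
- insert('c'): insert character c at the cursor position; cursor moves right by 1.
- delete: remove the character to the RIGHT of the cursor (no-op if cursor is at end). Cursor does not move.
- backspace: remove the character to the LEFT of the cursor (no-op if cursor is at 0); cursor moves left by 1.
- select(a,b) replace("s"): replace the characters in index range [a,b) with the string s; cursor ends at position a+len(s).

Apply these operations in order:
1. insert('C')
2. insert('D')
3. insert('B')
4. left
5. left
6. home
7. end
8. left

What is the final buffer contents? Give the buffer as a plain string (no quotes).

Answer: CDBOCYQEFDS

Derivation:
After op 1 (insert('C')): buf='COCYQEFDS' cursor=1
After op 2 (insert('D')): buf='CDOCYQEFDS' cursor=2
After op 3 (insert('B')): buf='CDBOCYQEFDS' cursor=3
After op 4 (left): buf='CDBOCYQEFDS' cursor=2
After op 5 (left): buf='CDBOCYQEFDS' cursor=1
After op 6 (home): buf='CDBOCYQEFDS' cursor=0
After op 7 (end): buf='CDBOCYQEFDS' cursor=11
After op 8 (left): buf='CDBOCYQEFDS' cursor=10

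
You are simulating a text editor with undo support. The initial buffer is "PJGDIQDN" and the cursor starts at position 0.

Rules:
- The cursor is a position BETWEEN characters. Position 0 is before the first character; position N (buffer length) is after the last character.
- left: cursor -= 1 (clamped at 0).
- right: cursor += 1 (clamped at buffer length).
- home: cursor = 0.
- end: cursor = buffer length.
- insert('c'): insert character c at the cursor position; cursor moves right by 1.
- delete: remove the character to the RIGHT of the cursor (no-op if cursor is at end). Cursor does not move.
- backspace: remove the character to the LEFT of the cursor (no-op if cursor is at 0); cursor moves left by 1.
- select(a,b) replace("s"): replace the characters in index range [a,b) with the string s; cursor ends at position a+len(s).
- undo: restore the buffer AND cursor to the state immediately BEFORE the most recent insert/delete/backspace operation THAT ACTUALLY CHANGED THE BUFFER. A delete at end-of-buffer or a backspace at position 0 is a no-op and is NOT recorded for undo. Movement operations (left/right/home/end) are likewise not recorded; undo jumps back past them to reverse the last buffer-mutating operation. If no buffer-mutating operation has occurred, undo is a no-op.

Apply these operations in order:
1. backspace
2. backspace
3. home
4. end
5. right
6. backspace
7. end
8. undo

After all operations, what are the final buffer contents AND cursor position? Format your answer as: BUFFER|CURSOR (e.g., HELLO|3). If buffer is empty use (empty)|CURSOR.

After op 1 (backspace): buf='PJGDIQDN' cursor=0
After op 2 (backspace): buf='PJGDIQDN' cursor=0
After op 3 (home): buf='PJGDIQDN' cursor=0
After op 4 (end): buf='PJGDIQDN' cursor=8
After op 5 (right): buf='PJGDIQDN' cursor=8
After op 6 (backspace): buf='PJGDIQD' cursor=7
After op 7 (end): buf='PJGDIQD' cursor=7
After op 8 (undo): buf='PJGDIQDN' cursor=8

Answer: PJGDIQDN|8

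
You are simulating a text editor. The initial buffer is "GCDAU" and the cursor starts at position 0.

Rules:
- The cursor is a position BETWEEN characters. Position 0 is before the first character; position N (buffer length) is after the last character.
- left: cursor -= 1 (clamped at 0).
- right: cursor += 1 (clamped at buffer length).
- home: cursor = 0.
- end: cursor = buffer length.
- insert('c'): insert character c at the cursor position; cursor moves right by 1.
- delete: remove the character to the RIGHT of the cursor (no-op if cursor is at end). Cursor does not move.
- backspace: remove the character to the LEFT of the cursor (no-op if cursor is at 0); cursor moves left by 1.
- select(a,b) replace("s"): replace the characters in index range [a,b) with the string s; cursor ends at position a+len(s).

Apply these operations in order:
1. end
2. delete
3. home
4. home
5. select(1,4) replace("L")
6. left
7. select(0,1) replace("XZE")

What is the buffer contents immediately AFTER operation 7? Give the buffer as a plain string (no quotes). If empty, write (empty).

After op 1 (end): buf='GCDAU' cursor=5
After op 2 (delete): buf='GCDAU' cursor=5
After op 3 (home): buf='GCDAU' cursor=0
After op 4 (home): buf='GCDAU' cursor=0
After op 5 (select(1,4) replace("L")): buf='GLU' cursor=2
After op 6 (left): buf='GLU' cursor=1
After op 7 (select(0,1) replace("XZE")): buf='XZELU' cursor=3

Answer: XZELU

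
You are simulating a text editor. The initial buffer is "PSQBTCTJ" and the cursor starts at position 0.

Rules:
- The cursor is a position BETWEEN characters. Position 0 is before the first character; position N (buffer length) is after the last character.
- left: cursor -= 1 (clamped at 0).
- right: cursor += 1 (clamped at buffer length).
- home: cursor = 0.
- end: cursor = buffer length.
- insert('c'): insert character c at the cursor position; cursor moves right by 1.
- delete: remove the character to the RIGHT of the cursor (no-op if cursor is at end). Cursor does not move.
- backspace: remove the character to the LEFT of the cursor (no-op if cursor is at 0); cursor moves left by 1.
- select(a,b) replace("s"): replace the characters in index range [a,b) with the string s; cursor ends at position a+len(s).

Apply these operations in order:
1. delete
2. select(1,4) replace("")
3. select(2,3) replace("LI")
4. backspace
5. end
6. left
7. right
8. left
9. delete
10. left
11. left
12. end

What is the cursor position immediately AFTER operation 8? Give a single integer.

Answer: 3

Derivation:
After op 1 (delete): buf='SQBTCTJ' cursor=0
After op 2 (select(1,4) replace("")): buf='SCTJ' cursor=1
After op 3 (select(2,3) replace("LI")): buf='SCLIJ' cursor=4
After op 4 (backspace): buf='SCLJ' cursor=3
After op 5 (end): buf='SCLJ' cursor=4
After op 6 (left): buf='SCLJ' cursor=3
After op 7 (right): buf='SCLJ' cursor=4
After op 8 (left): buf='SCLJ' cursor=3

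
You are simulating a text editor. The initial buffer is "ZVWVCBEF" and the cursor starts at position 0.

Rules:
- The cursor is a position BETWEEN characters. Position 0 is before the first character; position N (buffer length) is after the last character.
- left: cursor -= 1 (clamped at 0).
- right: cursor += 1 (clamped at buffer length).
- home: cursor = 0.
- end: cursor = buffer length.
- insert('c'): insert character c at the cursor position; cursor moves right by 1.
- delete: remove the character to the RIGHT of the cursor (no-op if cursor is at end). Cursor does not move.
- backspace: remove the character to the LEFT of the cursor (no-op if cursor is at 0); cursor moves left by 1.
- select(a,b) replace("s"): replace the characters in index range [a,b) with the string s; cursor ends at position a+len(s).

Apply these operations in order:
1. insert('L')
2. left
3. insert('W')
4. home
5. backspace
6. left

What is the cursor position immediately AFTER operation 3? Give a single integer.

After op 1 (insert('L')): buf='LZVWVCBEF' cursor=1
After op 2 (left): buf='LZVWVCBEF' cursor=0
After op 3 (insert('W')): buf='WLZVWVCBEF' cursor=1

Answer: 1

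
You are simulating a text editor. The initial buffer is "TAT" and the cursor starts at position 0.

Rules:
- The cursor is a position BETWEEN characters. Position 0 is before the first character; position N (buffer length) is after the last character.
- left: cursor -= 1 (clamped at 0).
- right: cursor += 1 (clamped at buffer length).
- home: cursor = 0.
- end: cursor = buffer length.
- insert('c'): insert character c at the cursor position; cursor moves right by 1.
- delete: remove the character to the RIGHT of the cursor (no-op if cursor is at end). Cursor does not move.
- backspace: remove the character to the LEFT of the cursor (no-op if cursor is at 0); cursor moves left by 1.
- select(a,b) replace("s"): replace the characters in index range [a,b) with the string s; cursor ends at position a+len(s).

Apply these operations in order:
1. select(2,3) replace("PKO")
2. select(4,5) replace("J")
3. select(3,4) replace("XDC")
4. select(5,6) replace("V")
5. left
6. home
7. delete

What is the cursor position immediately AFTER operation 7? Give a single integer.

After op 1 (select(2,3) replace("PKO")): buf='TAPKO' cursor=5
After op 2 (select(4,5) replace("J")): buf='TAPKJ' cursor=5
After op 3 (select(3,4) replace("XDC")): buf='TAPXDCJ' cursor=6
After op 4 (select(5,6) replace("V")): buf='TAPXDVJ' cursor=6
After op 5 (left): buf='TAPXDVJ' cursor=5
After op 6 (home): buf='TAPXDVJ' cursor=0
After op 7 (delete): buf='APXDVJ' cursor=0

Answer: 0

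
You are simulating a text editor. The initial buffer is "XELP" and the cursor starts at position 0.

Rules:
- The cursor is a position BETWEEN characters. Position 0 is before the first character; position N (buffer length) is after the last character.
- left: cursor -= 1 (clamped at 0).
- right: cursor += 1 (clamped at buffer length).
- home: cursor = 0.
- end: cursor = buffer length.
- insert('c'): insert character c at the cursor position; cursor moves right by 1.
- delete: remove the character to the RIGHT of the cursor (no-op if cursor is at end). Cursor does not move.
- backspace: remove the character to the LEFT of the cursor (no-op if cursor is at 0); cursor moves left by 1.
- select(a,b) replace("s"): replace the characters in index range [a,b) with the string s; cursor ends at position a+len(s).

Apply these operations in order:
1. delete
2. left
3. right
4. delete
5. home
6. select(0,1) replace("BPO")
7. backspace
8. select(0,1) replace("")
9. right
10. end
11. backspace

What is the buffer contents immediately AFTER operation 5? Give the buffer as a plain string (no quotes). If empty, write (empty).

Answer: EP

Derivation:
After op 1 (delete): buf='ELP' cursor=0
After op 2 (left): buf='ELP' cursor=0
After op 3 (right): buf='ELP' cursor=1
After op 4 (delete): buf='EP' cursor=1
After op 5 (home): buf='EP' cursor=0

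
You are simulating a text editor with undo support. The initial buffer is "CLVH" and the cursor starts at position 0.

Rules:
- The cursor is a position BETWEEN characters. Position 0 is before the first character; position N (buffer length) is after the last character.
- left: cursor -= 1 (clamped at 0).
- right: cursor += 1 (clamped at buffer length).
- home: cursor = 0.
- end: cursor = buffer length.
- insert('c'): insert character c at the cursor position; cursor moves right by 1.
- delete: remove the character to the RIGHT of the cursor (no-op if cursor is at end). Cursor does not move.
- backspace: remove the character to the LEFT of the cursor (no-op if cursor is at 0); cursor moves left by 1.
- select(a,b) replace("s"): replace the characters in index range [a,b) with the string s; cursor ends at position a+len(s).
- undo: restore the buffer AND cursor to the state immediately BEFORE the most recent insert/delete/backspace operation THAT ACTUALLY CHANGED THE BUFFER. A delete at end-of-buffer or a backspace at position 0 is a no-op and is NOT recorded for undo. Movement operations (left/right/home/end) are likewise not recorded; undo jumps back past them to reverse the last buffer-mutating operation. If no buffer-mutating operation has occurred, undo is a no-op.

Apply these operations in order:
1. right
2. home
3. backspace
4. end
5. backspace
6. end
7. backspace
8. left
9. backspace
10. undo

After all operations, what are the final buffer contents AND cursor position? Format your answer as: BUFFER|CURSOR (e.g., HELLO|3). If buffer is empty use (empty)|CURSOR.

After op 1 (right): buf='CLVH' cursor=1
After op 2 (home): buf='CLVH' cursor=0
After op 3 (backspace): buf='CLVH' cursor=0
After op 4 (end): buf='CLVH' cursor=4
After op 5 (backspace): buf='CLV' cursor=3
After op 6 (end): buf='CLV' cursor=3
After op 7 (backspace): buf='CL' cursor=2
After op 8 (left): buf='CL' cursor=1
After op 9 (backspace): buf='L' cursor=0
After op 10 (undo): buf='CL' cursor=1

Answer: CL|1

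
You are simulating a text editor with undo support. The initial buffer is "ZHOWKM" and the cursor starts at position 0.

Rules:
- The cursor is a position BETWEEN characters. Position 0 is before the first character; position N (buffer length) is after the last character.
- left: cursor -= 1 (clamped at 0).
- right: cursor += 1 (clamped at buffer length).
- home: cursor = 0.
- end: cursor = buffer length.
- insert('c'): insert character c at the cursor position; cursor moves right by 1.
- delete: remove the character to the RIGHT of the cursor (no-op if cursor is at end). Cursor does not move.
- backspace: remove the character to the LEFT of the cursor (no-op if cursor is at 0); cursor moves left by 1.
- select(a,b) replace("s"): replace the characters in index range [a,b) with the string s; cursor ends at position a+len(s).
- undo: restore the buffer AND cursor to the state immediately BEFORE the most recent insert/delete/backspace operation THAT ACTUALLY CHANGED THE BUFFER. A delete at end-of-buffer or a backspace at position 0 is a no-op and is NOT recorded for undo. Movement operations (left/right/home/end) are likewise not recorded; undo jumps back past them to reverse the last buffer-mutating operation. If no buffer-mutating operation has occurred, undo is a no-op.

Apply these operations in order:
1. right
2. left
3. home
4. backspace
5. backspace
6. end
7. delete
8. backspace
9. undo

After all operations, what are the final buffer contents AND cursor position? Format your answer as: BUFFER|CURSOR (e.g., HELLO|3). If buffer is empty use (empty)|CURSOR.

Answer: ZHOWKM|6

Derivation:
After op 1 (right): buf='ZHOWKM' cursor=1
After op 2 (left): buf='ZHOWKM' cursor=0
After op 3 (home): buf='ZHOWKM' cursor=0
After op 4 (backspace): buf='ZHOWKM' cursor=0
After op 5 (backspace): buf='ZHOWKM' cursor=0
After op 6 (end): buf='ZHOWKM' cursor=6
After op 7 (delete): buf='ZHOWKM' cursor=6
After op 8 (backspace): buf='ZHOWK' cursor=5
After op 9 (undo): buf='ZHOWKM' cursor=6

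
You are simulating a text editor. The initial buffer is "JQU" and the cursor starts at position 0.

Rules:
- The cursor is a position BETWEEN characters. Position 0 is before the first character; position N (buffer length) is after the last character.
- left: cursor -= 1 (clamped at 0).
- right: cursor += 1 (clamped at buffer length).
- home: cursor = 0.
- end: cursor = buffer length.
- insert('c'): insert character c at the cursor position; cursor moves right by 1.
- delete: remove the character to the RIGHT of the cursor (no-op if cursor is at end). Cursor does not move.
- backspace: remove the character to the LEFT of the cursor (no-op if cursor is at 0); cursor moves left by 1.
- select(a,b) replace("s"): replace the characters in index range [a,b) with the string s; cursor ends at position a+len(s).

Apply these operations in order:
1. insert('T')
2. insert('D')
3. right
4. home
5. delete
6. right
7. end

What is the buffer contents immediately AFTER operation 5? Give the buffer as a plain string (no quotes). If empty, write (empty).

After op 1 (insert('T')): buf='TJQU' cursor=1
After op 2 (insert('D')): buf='TDJQU' cursor=2
After op 3 (right): buf='TDJQU' cursor=3
After op 4 (home): buf='TDJQU' cursor=0
After op 5 (delete): buf='DJQU' cursor=0

Answer: DJQU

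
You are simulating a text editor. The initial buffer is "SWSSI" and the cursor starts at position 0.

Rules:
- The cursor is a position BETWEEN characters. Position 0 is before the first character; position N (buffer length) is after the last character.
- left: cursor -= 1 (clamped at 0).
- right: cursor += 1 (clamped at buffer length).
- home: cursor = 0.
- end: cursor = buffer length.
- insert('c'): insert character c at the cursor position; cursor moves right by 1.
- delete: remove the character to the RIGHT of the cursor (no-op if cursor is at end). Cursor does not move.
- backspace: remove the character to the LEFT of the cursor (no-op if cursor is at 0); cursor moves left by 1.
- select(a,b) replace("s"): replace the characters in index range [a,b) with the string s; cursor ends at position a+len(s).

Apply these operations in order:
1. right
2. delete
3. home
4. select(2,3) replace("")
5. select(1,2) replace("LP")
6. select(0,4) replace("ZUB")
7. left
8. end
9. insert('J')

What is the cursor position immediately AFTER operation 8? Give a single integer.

Answer: 3

Derivation:
After op 1 (right): buf='SWSSI' cursor=1
After op 2 (delete): buf='SSSI' cursor=1
After op 3 (home): buf='SSSI' cursor=0
After op 4 (select(2,3) replace("")): buf='SSI' cursor=2
After op 5 (select(1,2) replace("LP")): buf='SLPI' cursor=3
After op 6 (select(0,4) replace("ZUB")): buf='ZUB' cursor=3
After op 7 (left): buf='ZUB' cursor=2
After op 8 (end): buf='ZUB' cursor=3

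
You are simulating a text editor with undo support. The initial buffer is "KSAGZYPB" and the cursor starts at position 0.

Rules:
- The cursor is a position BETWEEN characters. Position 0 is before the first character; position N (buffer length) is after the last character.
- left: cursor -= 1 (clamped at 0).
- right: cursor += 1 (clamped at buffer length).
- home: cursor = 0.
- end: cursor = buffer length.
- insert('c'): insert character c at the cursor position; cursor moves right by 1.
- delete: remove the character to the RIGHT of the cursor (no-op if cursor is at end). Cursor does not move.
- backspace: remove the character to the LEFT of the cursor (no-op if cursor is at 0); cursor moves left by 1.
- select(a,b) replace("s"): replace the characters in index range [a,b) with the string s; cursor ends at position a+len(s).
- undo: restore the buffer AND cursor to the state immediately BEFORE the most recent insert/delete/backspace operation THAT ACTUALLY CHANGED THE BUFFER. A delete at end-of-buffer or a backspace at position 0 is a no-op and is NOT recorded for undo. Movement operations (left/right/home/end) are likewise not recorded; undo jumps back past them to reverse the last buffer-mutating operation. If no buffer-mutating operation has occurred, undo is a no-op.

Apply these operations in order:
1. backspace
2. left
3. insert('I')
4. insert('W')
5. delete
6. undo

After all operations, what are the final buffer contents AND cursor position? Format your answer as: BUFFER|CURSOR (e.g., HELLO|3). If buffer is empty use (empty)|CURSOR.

After op 1 (backspace): buf='KSAGZYPB' cursor=0
After op 2 (left): buf='KSAGZYPB' cursor=0
After op 3 (insert('I')): buf='IKSAGZYPB' cursor=1
After op 4 (insert('W')): buf='IWKSAGZYPB' cursor=2
After op 5 (delete): buf='IWSAGZYPB' cursor=2
After op 6 (undo): buf='IWKSAGZYPB' cursor=2

Answer: IWKSAGZYPB|2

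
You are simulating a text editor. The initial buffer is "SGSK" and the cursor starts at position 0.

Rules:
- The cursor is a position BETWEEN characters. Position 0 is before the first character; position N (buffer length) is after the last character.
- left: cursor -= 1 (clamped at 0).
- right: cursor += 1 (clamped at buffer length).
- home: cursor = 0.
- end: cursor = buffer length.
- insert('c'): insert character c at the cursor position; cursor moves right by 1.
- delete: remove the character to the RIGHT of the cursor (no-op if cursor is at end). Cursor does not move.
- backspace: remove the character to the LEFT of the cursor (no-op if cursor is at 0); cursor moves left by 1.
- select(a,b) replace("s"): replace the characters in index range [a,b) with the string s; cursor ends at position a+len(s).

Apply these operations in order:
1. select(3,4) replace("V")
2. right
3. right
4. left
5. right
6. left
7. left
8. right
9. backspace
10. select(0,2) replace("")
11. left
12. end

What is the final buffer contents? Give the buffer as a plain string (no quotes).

Answer: V

Derivation:
After op 1 (select(3,4) replace("V")): buf='SGSV' cursor=4
After op 2 (right): buf='SGSV' cursor=4
After op 3 (right): buf='SGSV' cursor=4
After op 4 (left): buf='SGSV' cursor=3
After op 5 (right): buf='SGSV' cursor=4
After op 6 (left): buf='SGSV' cursor=3
After op 7 (left): buf='SGSV' cursor=2
After op 8 (right): buf='SGSV' cursor=3
After op 9 (backspace): buf='SGV' cursor=2
After op 10 (select(0,2) replace("")): buf='V' cursor=0
After op 11 (left): buf='V' cursor=0
After op 12 (end): buf='V' cursor=1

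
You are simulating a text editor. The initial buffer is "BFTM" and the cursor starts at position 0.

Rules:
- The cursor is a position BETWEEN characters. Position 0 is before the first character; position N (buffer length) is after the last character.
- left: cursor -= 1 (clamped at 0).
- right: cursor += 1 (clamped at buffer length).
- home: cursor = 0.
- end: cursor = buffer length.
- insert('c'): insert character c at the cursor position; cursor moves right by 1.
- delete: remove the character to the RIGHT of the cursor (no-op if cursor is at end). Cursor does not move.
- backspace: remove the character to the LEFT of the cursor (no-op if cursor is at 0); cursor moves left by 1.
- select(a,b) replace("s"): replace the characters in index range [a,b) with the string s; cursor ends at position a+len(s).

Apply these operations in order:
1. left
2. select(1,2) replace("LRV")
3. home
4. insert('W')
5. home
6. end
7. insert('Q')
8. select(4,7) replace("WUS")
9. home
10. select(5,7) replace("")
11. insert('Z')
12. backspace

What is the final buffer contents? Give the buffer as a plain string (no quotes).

Answer: WBLRWQ

Derivation:
After op 1 (left): buf='BFTM' cursor=0
After op 2 (select(1,2) replace("LRV")): buf='BLRVTM' cursor=4
After op 3 (home): buf='BLRVTM' cursor=0
After op 4 (insert('W')): buf='WBLRVTM' cursor=1
After op 5 (home): buf='WBLRVTM' cursor=0
After op 6 (end): buf='WBLRVTM' cursor=7
After op 7 (insert('Q')): buf='WBLRVTMQ' cursor=8
After op 8 (select(4,7) replace("WUS")): buf='WBLRWUSQ' cursor=7
After op 9 (home): buf='WBLRWUSQ' cursor=0
After op 10 (select(5,7) replace("")): buf='WBLRWQ' cursor=5
After op 11 (insert('Z')): buf='WBLRWZQ' cursor=6
After op 12 (backspace): buf='WBLRWQ' cursor=5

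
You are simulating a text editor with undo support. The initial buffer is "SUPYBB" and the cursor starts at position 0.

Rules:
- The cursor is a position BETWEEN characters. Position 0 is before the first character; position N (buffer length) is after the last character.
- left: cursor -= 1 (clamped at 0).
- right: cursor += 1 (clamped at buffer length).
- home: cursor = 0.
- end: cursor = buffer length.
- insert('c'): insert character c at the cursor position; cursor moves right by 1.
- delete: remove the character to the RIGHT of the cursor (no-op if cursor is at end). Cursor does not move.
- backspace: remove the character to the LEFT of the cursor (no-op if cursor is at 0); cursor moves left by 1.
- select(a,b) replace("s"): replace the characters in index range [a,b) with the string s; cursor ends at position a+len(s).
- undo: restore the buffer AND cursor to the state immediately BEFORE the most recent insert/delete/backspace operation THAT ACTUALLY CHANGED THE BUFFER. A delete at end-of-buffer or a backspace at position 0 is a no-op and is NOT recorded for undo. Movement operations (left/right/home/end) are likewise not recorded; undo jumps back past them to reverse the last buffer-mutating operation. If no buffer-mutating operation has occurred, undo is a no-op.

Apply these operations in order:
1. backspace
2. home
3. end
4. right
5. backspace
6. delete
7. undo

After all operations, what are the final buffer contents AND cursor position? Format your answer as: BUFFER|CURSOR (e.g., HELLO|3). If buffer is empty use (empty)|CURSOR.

After op 1 (backspace): buf='SUPYBB' cursor=0
After op 2 (home): buf='SUPYBB' cursor=0
After op 3 (end): buf='SUPYBB' cursor=6
After op 4 (right): buf='SUPYBB' cursor=6
After op 5 (backspace): buf='SUPYB' cursor=5
After op 6 (delete): buf='SUPYB' cursor=5
After op 7 (undo): buf='SUPYBB' cursor=6

Answer: SUPYBB|6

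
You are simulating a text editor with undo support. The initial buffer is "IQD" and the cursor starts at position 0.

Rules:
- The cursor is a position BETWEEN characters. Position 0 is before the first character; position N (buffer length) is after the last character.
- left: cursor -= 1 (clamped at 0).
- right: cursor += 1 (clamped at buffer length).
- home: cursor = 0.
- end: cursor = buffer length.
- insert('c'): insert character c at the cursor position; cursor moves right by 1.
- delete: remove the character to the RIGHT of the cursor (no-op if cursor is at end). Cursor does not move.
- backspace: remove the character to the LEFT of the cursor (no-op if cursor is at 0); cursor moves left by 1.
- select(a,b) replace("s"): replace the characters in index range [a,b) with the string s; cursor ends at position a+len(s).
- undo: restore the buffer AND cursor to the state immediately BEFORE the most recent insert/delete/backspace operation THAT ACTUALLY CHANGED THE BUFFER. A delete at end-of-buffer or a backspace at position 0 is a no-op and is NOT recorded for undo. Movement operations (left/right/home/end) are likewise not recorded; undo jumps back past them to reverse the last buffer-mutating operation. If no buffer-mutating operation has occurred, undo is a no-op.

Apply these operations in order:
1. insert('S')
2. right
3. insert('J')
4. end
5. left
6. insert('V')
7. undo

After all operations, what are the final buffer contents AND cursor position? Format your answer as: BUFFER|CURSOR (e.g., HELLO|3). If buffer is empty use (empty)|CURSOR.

After op 1 (insert('S')): buf='SIQD' cursor=1
After op 2 (right): buf='SIQD' cursor=2
After op 3 (insert('J')): buf='SIJQD' cursor=3
After op 4 (end): buf='SIJQD' cursor=5
After op 5 (left): buf='SIJQD' cursor=4
After op 6 (insert('V')): buf='SIJQVD' cursor=5
After op 7 (undo): buf='SIJQD' cursor=4

Answer: SIJQD|4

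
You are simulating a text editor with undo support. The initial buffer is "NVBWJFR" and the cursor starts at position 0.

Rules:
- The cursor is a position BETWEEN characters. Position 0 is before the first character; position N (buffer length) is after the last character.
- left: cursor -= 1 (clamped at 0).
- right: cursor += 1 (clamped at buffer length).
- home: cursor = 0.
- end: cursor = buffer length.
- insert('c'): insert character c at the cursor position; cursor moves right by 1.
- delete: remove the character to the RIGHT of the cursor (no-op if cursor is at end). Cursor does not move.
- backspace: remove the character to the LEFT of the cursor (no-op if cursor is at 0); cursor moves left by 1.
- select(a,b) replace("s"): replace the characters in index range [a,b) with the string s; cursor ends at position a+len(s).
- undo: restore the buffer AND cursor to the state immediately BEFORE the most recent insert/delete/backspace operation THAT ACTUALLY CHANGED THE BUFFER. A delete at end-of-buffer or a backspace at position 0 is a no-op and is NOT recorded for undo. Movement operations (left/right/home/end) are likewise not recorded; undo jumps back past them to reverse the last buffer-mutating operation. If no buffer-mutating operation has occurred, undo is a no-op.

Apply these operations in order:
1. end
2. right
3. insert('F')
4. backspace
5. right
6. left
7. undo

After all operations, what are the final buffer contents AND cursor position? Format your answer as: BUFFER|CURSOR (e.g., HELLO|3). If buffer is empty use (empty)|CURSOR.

After op 1 (end): buf='NVBWJFR' cursor=7
After op 2 (right): buf='NVBWJFR' cursor=7
After op 3 (insert('F')): buf='NVBWJFRF' cursor=8
After op 4 (backspace): buf='NVBWJFR' cursor=7
After op 5 (right): buf='NVBWJFR' cursor=7
After op 6 (left): buf='NVBWJFR' cursor=6
After op 7 (undo): buf='NVBWJFRF' cursor=8

Answer: NVBWJFRF|8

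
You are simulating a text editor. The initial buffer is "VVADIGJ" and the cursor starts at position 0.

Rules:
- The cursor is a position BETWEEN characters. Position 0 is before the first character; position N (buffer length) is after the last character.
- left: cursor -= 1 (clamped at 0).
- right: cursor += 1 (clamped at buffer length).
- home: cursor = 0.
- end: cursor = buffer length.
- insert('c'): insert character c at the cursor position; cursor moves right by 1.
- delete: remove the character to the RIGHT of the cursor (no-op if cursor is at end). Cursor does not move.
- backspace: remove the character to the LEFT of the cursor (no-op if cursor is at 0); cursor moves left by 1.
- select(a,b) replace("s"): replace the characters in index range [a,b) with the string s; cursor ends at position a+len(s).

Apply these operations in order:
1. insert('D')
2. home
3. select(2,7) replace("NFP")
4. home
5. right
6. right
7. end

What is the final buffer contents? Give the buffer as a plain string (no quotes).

After op 1 (insert('D')): buf='DVVADIGJ' cursor=1
After op 2 (home): buf='DVVADIGJ' cursor=0
After op 3 (select(2,7) replace("NFP")): buf='DVNFPJ' cursor=5
After op 4 (home): buf='DVNFPJ' cursor=0
After op 5 (right): buf='DVNFPJ' cursor=1
After op 6 (right): buf='DVNFPJ' cursor=2
After op 7 (end): buf='DVNFPJ' cursor=6

Answer: DVNFPJ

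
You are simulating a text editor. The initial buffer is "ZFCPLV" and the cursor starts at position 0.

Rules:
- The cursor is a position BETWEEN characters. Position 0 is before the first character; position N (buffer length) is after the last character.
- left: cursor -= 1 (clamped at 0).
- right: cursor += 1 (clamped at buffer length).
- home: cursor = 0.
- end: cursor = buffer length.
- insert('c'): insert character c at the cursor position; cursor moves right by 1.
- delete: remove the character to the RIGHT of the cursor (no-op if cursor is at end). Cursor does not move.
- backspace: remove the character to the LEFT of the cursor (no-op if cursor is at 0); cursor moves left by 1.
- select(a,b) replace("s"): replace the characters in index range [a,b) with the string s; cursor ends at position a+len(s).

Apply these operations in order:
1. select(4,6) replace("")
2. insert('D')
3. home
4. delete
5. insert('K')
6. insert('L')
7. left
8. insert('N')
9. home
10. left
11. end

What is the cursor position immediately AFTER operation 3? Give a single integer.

After op 1 (select(4,6) replace("")): buf='ZFCP' cursor=4
After op 2 (insert('D')): buf='ZFCPD' cursor=5
After op 3 (home): buf='ZFCPD' cursor=0

Answer: 0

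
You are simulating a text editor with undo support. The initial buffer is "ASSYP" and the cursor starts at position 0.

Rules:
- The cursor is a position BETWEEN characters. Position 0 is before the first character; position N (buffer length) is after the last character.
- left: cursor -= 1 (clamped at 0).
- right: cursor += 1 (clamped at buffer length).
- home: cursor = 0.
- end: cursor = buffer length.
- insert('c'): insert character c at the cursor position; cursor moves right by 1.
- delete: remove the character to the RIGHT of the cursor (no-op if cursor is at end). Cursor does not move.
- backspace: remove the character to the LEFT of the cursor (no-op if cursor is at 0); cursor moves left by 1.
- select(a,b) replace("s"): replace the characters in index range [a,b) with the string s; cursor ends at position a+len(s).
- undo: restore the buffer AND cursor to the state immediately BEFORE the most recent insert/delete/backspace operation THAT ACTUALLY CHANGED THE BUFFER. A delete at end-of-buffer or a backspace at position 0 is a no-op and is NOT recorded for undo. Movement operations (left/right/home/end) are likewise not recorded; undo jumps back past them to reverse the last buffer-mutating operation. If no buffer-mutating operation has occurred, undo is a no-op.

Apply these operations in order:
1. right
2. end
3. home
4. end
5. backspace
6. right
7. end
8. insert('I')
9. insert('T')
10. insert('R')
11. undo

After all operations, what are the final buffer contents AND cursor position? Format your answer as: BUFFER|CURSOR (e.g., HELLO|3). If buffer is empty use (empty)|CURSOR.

Answer: ASSYIT|6

Derivation:
After op 1 (right): buf='ASSYP' cursor=1
After op 2 (end): buf='ASSYP' cursor=5
After op 3 (home): buf='ASSYP' cursor=0
After op 4 (end): buf='ASSYP' cursor=5
After op 5 (backspace): buf='ASSY' cursor=4
After op 6 (right): buf='ASSY' cursor=4
After op 7 (end): buf='ASSY' cursor=4
After op 8 (insert('I')): buf='ASSYI' cursor=5
After op 9 (insert('T')): buf='ASSYIT' cursor=6
After op 10 (insert('R')): buf='ASSYITR' cursor=7
After op 11 (undo): buf='ASSYIT' cursor=6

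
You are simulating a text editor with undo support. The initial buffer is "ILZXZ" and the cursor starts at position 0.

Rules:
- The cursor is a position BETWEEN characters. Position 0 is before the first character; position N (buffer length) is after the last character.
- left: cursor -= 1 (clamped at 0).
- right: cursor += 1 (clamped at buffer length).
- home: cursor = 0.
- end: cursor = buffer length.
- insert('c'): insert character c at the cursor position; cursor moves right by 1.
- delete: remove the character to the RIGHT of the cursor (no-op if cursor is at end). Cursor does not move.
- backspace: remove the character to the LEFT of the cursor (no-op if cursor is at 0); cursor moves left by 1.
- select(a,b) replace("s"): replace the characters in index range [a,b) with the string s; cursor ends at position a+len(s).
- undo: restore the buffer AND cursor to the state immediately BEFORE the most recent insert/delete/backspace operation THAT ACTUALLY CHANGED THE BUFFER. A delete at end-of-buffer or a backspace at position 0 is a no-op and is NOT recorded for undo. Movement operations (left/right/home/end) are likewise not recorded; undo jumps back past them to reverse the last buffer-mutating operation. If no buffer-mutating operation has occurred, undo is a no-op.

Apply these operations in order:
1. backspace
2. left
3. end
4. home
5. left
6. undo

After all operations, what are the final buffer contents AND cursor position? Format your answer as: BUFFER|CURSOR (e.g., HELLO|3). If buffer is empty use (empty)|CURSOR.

After op 1 (backspace): buf='ILZXZ' cursor=0
After op 2 (left): buf='ILZXZ' cursor=0
After op 3 (end): buf='ILZXZ' cursor=5
After op 4 (home): buf='ILZXZ' cursor=0
After op 5 (left): buf='ILZXZ' cursor=0
After op 6 (undo): buf='ILZXZ' cursor=0

Answer: ILZXZ|0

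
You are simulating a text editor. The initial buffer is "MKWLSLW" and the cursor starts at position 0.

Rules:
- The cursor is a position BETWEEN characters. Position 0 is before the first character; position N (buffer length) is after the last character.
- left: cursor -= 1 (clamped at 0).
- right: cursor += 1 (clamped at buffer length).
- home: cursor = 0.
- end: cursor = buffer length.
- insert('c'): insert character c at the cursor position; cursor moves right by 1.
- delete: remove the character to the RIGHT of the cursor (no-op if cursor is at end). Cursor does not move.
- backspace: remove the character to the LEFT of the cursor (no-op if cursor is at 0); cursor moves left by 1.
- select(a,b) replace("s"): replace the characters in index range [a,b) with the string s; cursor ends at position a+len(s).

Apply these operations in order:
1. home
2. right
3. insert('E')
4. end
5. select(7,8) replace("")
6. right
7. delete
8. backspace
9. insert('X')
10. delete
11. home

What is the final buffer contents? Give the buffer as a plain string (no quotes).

After op 1 (home): buf='MKWLSLW' cursor=0
After op 2 (right): buf='MKWLSLW' cursor=1
After op 3 (insert('E')): buf='MEKWLSLW' cursor=2
After op 4 (end): buf='MEKWLSLW' cursor=8
After op 5 (select(7,8) replace("")): buf='MEKWLSL' cursor=7
After op 6 (right): buf='MEKWLSL' cursor=7
After op 7 (delete): buf='MEKWLSL' cursor=7
After op 8 (backspace): buf='MEKWLS' cursor=6
After op 9 (insert('X')): buf='MEKWLSX' cursor=7
After op 10 (delete): buf='MEKWLSX' cursor=7
After op 11 (home): buf='MEKWLSX' cursor=0

Answer: MEKWLSX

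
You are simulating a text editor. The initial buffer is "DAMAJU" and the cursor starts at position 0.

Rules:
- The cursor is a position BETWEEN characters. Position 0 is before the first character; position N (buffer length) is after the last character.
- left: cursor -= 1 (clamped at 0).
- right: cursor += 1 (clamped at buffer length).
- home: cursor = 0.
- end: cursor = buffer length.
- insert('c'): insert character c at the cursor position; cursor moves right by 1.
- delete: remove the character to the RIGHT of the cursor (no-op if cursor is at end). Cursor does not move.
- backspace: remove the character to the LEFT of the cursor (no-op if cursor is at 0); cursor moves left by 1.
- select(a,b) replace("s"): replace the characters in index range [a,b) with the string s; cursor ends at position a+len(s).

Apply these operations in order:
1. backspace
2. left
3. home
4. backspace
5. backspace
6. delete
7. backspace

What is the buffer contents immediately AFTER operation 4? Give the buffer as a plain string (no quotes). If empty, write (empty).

Answer: DAMAJU

Derivation:
After op 1 (backspace): buf='DAMAJU' cursor=0
After op 2 (left): buf='DAMAJU' cursor=0
After op 3 (home): buf='DAMAJU' cursor=0
After op 4 (backspace): buf='DAMAJU' cursor=0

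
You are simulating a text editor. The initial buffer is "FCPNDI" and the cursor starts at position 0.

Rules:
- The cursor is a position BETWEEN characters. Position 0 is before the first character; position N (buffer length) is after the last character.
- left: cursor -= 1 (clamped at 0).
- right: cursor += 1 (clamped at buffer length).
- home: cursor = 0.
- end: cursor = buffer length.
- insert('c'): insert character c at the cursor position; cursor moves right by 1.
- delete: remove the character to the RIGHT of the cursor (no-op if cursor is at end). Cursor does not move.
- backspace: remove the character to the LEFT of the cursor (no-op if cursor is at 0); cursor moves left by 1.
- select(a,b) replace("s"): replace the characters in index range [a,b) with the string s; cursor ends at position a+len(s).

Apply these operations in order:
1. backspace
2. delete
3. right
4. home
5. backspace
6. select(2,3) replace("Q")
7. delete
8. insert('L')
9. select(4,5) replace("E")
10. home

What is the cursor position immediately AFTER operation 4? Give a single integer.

Answer: 0

Derivation:
After op 1 (backspace): buf='FCPNDI' cursor=0
After op 2 (delete): buf='CPNDI' cursor=0
After op 3 (right): buf='CPNDI' cursor=1
After op 4 (home): buf='CPNDI' cursor=0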